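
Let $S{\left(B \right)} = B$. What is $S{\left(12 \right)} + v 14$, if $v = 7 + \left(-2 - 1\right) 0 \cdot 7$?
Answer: $110$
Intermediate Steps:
$v = 7$ ($v = 7 + \left(-2 - 1\right) 0 \cdot 7 = 7 + \left(-3\right) 0 \cdot 7 = 7 + 0 \cdot 7 = 7 + 0 = 7$)
$S{\left(12 \right)} + v 14 = 12 + 7 \cdot 14 = 12 + 98 = 110$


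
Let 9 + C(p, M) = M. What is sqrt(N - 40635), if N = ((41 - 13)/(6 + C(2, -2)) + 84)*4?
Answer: I*sqrt(1008035)/5 ≈ 200.8*I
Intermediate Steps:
C(p, M) = -9 + M
N = 1568/5 (N = ((41 - 13)/(6 + (-9 - 2)) + 84)*4 = (28/(6 - 11) + 84)*4 = (28/(-5) + 84)*4 = (28*(-1/5) + 84)*4 = (-28/5 + 84)*4 = (392/5)*4 = 1568/5 ≈ 313.60)
sqrt(N - 40635) = sqrt(1568/5 - 40635) = sqrt(-201607/5) = I*sqrt(1008035)/5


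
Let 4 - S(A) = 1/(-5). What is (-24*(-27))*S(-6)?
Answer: 13608/5 ≈ 2721.6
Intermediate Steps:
S(A) = 21/5 (S(A) = 4 - 1/(-5) = 4 - 1*(-⅕) = 4 + ⅕ = 21/5)
(-24*(-27))*S(-6) = -24*(-27)*(21/5) = 648*(21/5) = 13608/5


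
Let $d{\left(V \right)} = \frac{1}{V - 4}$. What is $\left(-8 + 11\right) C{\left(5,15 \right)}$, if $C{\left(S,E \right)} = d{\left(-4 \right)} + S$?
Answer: $\frac{117}{8} \approx 14.625$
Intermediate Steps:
$d{\left(V \right)} = \frac{1}{-4 + V}$
$C{\left(S,E \right)} = - \frac{1}{8} + S$ ($C{\left(S,E \right)} = \frac{1}{-4 - 4} + S = \frac{1}{-8} + S = - \frac{1}{8} + S$)
$\left(-8 + 11\right) C{\left(5,15 \right)} = \left(-8 + 11\right) \left(- \frac{1}{8} + 5\right) = 3 \cdot \frac{39}{8} = \frac{117}{8}$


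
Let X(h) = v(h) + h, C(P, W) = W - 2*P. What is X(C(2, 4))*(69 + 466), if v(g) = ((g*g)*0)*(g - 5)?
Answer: 0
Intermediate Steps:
v(g) = 0 (v(g) = (g**2*0)*(-5 + g) = 0*(-5 + g) = 0)
X(h) = h (X(h) = 0 + h = h)
X(C(2, 4))*(69 + 466) = (4 - 2*2)*(69 + 466) = (4 - 4)*535 = 0*535 = 0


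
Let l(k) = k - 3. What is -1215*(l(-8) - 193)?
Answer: 247860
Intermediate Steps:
l(k) = -3 + k
-1215*(l(-8) - 193) = -1215*((-3 - 8) - 193) = -1215*(-11 - 193) = -1215*(-204) = 247860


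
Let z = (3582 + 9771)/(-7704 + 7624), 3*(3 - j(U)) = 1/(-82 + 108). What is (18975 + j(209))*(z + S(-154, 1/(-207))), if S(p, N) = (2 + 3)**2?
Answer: -16805652899/6240 ≈ -2.6932e+6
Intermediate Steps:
S(p, N) = 25 (S(p, N) = 5**2 = 25)
j(U) = 233/78 (j(U) = 3 - 1/(3*(-82 + 108)) = 3 - 1/3/26 = 3 - 1/3*1/26 = 3 - 1/78 = 233/78)
z = -13353/80 (z = 13353/(-80) = 13353*(-1/80) = -13353/80 ≈ -166.91)
(18975 + j(209))*(z + S(-154, 1/(-207))) = (18975 + 233/78)*(-13353/80 + 25) = (1480283/78)*(-11353/80) = -16805652899/6240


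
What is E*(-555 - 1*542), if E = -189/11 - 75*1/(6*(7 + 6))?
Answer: 5692333/286 ≈ 19903.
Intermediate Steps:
E = -5189/286 (E = -189*1/11 - 75/(6*13) = -189/11 - 75/78 = -189/11 - 75*1/78 = -189/11 - 25/26 = -5189/286 ≈ -18.143)
E*(-555 - 1*542) = -5189*(-555 - 1*542)/286 = -5189*(-555 - 542)/286 = -5189/286*(-1097) = 5692333/286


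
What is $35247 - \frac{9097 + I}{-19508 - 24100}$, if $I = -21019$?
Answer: $\frac{256173209}{7268} \approx 35247.0$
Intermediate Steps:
$35247 - \frac{9097 + I}{-19508 - 24100} = 35247 - \frac{9097 - 21019}{-19508 - 24100} = 35247 - - \frac{11922}{-43608} = 35247 - \left(-11922\right) \left(- \frac{1}{43608}\right) = 35247 - \frac{1987}{7268} = \frac{256173209}{7268}$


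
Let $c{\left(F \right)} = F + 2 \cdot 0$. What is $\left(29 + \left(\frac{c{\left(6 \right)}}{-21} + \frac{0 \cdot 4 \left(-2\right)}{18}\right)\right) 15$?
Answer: $\frac{3015}{7} \approx 430.71$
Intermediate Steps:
$c{\left(F \right)} = F$ ($c{\left(F \right)} = F + 0 = F$)
$\left(29 + \left(\frac{c{\left(6 \right)}}{-21} + \frac{0 \cdot 4 \left(-2\right)}{18}\right)\right) 15 = \left(29 + \left(\frac{6}{-21} + \frac{0 \cdot 4 \left(-2\right)}{18}\right)\right) 15 = \left(29 + \left(6 \left(- \frac{1}{21}\right) + 0 \left(-2\right) \frac{1}{18}\right)\right) 15 = \left(29 + \left(- \frac{2}{7} + 0 \cdot \frac{1}{18}\right)\right) 15 = \left(29 + \left(- \frac{2}{7} + 0\right)\right) 15 = \left(29 - \frac{2}{7}\right) 15 = \frac{201}{7} \cdot 15 = \frac{3015}{7}$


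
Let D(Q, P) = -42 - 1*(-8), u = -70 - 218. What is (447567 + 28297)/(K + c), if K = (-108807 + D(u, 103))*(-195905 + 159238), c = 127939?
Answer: 13996/117382379 ≈ 0.00011923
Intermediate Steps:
u = -288
D(Q, P) = -34 (D(Q, P) = -42 + 8 = -34)
K = 3990872947 (K = (-108807 - 34)*(-195905 + 159238) = -108841*(-36667) = 3990872947)
(447567 + 28297)/(K + c) = (447567 + 28297)/(3990872947 + 127939) = 475864/3991000886 = 475864*(1/3991000886) = 13996/117382379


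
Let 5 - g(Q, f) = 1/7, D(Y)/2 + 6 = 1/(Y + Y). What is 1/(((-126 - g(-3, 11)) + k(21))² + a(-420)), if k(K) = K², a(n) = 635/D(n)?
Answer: 247009/23746379581 ≈ 1.0402e-5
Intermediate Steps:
D(Y) = -12 + 1/Y (D(Y) = -12 + 2/(Y + Y) = -12 + 2/((2*Y)) = -12 + 2*(1/(2*Y)) = -12 + 1/Y)
g(Q, f) = 34/7 (g(Q, f) = 5 - 1/7 = 5 - 1*⅐ = 5 - ⅐ = 34/7)
a(n) = 635/(-12 + 1/n)
1/(((-126 - g(-3, 11)) + k(21))² + a(-420)) = 1/(((-126 - 1*34/7) + 21²)² - 635*(-420)/(-1 + 12*(-420))) = 1/(((-126 - 34/7) + 441)² - 635*(-420)/(-1 - 5040)) = 1/((-916/7 + 441)² - 635*(-420)/(-5041)) = 1/((2171/7)² - 635*(-420)*(-1/5041)) = 1/(4713241/49 - 266700/5041) = 1/(23746379581/247009) = 247009/23746379581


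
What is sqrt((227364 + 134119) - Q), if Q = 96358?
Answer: 5*sqrt(10605) ≈ 514.90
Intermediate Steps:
sqrt((227364 + 134119) - Q) = sqrt((227364 + 134119) - 1*96358) = sqrt(361483 - 96358) = sqrt(265125) = 5*sqrt(10605)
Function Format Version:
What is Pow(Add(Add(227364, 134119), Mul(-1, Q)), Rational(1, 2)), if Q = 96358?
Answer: Mul(5, Pow(10605, Rational(1, 2))) ≈ 514.90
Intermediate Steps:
Pow(Add(Add(227364, 134119), Mul(-1, Q)), Rational(1, 2)) = Pow(Add(Add(227364, 134119), Mul(-1, 96358)), Rational(1, 2)) = Pow(Add(361483, -96358), Rational(1, 2)) = Pow(265125, Rational(1, 2)) = Mul(5, Pow(10605, Rational(1, 2)))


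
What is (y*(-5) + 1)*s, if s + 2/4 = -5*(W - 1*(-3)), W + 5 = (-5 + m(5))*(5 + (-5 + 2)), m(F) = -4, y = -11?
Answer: 5572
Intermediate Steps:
W = -23 (W = -5 + (-5 - 4)*(5 + (-5 + 2)) = -5 - 9*(5 - 3) = -5 - 9*2 = -5 - 18 = -23)
s = 199/2 (s = -½ - 5*(-23 - 1*(-3)) = -½ - 5*(-23 + 3) = -½ - 5*(-20) = -½ + 100 = 199/2 ≈ 99.500)
(y*(-5) + 1)*s = (-11*(-5) + 1)*(199/2) = (55 + 1)*(199/2) = 56*(199/2) = 5572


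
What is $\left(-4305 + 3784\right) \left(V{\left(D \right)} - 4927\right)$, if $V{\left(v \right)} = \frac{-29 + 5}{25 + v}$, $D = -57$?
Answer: $\frac{10266305}{4} \approx 2.5666 \cdot 10^{6}$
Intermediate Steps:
$V{\left(v \right)} = - \frac{24}{25 + v}$
$\left(-4305 + 3784\right) \left(V{\left(D \right)} - 4927\right) = \left(-4305 + 3784\right) \left(- \frac{24}{25 - 57} - 4927\right) = - 521 \left(- \frac{24}{-32} - 4927\right) = - 521 \left(\left(-24\right) \left(- \frac{1}{32}\right) - 4927\right) = - 521 \left(\frac{3}{4} - 4927\right) = \left(-521\right) \left(- \frac{19705}{4}\right) = \frac{10266305}{4}$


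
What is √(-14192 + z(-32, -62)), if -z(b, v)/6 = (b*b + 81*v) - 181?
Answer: √10882 ≈ 104.32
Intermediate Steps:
z(b, v) = 1086 - 486*v - 6*b² (z(b, v) = -6*((b*b + 81*v) - 181) = -6*((b² + 81*v) - 181) = -6*(-181 + b² + 81*v) = 1086 - 486*v - 6*b²)
√(-14192 + z(-32, -62)) = √(-14192 + (1086 - 486*(-62) - 6*(-32)²)) = √(-14192 + (1086 + 30132 - 6*1024)) = √(-14192 + (1086 + 30132 - 6144)) = √(-14192 + 25074) = √10882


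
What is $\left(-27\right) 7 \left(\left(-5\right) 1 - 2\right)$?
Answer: $1323$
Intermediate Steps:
$\left(-27\right) 7 \left(\left(-5\right) 1 - 2\right) = - 189 \left(-5 - 2\right) = \left(-189\right) \left(-7\right) = 1323$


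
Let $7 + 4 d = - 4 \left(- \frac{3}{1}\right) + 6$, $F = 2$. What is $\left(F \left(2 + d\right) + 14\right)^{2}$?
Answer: $\frac{2209}{4} \approx 552.25$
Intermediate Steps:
$d = \frac{11}{4}$ ($d = - \frac{7}{4} + \frac{- 4 \left(- \frac{3}{1}\right) + 6}{4} = - \frac{7}{4} + \frac{- 4 \left(\left(-3\right) 1\right) + 6}{4} = - \frac{7}{4} + \frac{\left(-4\right) \left(-3\right) + 6}{4} = - \frac{7}{4} + \frac{12 + 6}{4} = - \frac{7}{4} + \frac{1}{4} \cdot 18 = - \frac{7}{4} + \frac{9}{2} = \frac{11}{4} \approx 2.75$)
$\left(F \left(2 + d\right) + 14\right)^{2} = \left(2 \left(2 + \frac{11}{4}\right) + 14\right)^{2} = \left(2 \cdot \frac{19}{4} + 14\right)^{2} = \left(\frac{19}{2} + 14\right)^{2} = \left(\frac{47}{2}\right)^{2} = \frac{2209}{4}$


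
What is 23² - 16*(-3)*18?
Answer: 1393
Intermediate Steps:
23² - 16*(-3)*18 = 529 - (-48)*18 = 529 - 1*(-864) = 529 + 864 = 1393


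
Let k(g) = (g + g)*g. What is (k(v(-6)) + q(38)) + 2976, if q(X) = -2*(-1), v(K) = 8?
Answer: 3106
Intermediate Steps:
q(X) = 2
k(g) = 2*g**2 (k(g) = (2*g)*g = 2*g**2)
(k(v(-6)) + q(38)) + 2976 = (2*8**2 + 2) + 2976 = (2*64 + 2) + 2976 = (128 + 2) + 2976 = 130 + 2976 = 3106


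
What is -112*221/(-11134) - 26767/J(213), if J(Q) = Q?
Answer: -2061631/16701 ≈ -123.44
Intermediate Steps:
-112*221/(-11134) - 26767/J(213) = -112*221/(-11134) - 26767/213 = -24752*(-1/11134) - 26767*1/213 = 12376/5567 - 377/3 = -2061631/16701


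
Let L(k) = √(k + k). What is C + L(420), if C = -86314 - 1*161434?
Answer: -247748 + 2*√210 ≈ -2.4772e+5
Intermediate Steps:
C = -247748 (C = -86314 - 161434 = -247748)
L(k) = √2*√k (L(k) = √(2*k) = √2*√k)
C + L(420) = -247748 + √2*√420 = -247748 + √2*(2*√105) = -247748 + 2*√210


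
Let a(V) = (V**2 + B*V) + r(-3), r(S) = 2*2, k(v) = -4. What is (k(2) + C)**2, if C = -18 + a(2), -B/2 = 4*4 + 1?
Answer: 6724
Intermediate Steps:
r(S) = 4
B = -34 (B = -2*(4*4 + 1) = -2*(16 + 1) = -2*17 = -34)
a(V) = 4 + V**2 - 34*V (a(V) = (V**2 - 34*V) + 4 = 4 + V**2 - 34*V)
C = -78 (C = -18 + (4 + 2**2 - 34*2) = -18 + (4 + 4 - 68) = -18 - 60 = -78)
(k(2) + C)**2 = (-4 - 78)**2 = (-82)**2 = 6724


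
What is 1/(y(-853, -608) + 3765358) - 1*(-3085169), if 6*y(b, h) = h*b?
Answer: 35650318670237/11555386 ≈ 3.0852e+6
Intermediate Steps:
y(b, h) = b*h/6 (y(b, h) = (h*b)/6 = (b*h)/6 = b*h/6)
1/(y(-853, -608) + 3765358) - 1*(-3085169) = 1/((⅙)*(-853)*(-608) + 3765358) - 1*(-3085169) = 1/(259312/3 + 3765358) + 3085169 = 1/(11555386/3) + 3085169 = 3/11555386 + 3085169 = 35650318670237/11555386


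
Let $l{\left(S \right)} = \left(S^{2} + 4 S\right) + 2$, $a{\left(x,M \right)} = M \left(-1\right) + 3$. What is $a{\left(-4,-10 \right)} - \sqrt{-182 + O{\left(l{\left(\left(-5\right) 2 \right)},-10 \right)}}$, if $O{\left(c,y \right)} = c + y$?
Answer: $13 - i \sqrt{130} \approx 13.0 - 11.402 i$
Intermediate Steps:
$a{\left(x,M \right)} = 3 - M$ ($a{\left(x,M \right)} = - M + 3 = 3 - M$)
$l{\left(S \right)} = 2 + S^{2} + 4 S$
$a{\left(-4,-10 \right)} - \sqrt{-182 + O{\left(l{\left(\left(-5\right) 2 \right)},-10 \right)}} = \left(3 - -10\right) - \sqrt{-182 + \left(\left(2 + \left(\left(-5\right) 2\right)^{2} + 4 \left(\left(-5\right) 2\right)\right) - 10\right)} = \left(3 + 10\right) - \sqrt{-182 + \left(\left(2 + \left(-10\right)^{2} + 4 \left(-10\right)\right) - 10\right)} = 13 - \sqrt{-182 + \left(\left(2 + 100 - 40\right) - 10\right)} = 13 - \sqrt{-182 + \left(62 - 10\right)} = 13 - \sqrt{-182 + 52} = 13 - \sqrt{-130} = 13 - i \sqrt{130}$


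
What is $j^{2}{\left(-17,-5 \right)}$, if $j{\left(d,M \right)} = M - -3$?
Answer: $4$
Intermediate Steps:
$j{\left(d,M \right)} = 3 + M$ ($j{\left(d,M \right)} = M + 3 = 3 + M$)
$j^{2}{\left(-17,-5 \right)} = \left(3 - 5\right)^{2} = \left(-2\right)^{2} = 4$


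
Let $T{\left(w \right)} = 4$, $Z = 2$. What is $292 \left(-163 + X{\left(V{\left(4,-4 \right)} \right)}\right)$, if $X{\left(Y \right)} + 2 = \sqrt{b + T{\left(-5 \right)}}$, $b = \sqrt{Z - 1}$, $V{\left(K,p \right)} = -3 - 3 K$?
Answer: $-48180 + 292 \sqrt{5} \approx -47527.0$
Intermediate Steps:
$b = 1$ ($b = \sqrt{2 - 1} = \sqrt{1} = 1$)
$X{\left(Y \right)} = -2 + \sqrt{5}$ ($X{\left(Y \right)} = -2 + \sqrt{1 + 4} = -2 + \sqrt{5}$)
$292 \left(-163 + X{\left(V{\left(4,-4 \right)} \right)}\right) = 292 \left(-163 - \left(2 - \sqrt{5}\right)\right) = 292 \left(-165 + \sqrt{5}\right) = -48180 + 292 \sqrt{5}$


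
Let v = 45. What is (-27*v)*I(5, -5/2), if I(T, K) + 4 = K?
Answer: 15795/2 ≈ 7897.5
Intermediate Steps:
I(T, K) = -4 + K
(-27*v)*I(5, -5/2) = (-27*45)*(-4 - 5/2) = -1215*(-4 - 5*½) = -1215*(-4 - 5/2) = -1215*(-13/2) = 15795/2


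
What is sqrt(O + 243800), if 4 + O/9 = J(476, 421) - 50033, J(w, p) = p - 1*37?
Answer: I*sqrt(203077) ≈ 450.64*I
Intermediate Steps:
J(w, p) = -37 + p (J(w, p) = p - 37 = -37 + p)
O = -446877 (O = -36 + 9*((-37 + 421) - 50033) = -36 + 9*(384 - 50033) = -36 + 9*(-49649) = -36 - 446841 = -446877)
sqrt(O + 243800) = sqrt(-446877 + 243800) = sqrt(-203077) = I*sqrt(203077)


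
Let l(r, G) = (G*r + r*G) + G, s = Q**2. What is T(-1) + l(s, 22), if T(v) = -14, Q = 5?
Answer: 1108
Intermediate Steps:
s = 25 (s = 5**2 = 25)
l(r, G) = G + 2*G*r (l(r, G) = (G*r + G*r) + G = 2*G*r + G = G + 2*G*r)
T(-1) + l(s, 22) = -14 + 22*(1 + 2*25) = -14 + 22*(1 + 50) = -14 + 22*51 = -14 + 1122 = 1108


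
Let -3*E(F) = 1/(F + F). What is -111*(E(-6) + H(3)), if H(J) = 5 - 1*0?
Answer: -6697/12 ≈ -558.08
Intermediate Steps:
H(J) = 5 (H(J) = 5 + 0 = 5)
E(F) = -1/(6*F) (E(F) = -1/(3*(F + F)) = -1/(2*F)/3 = -1/(6*F))
-111*(E(-6) + H(3)) = -111*(-⅙/(-6) + 5) = -111*(-⅙*(-⅙) + 5) = -111*(1/36 + 5) = -111*181/36 = -6697/12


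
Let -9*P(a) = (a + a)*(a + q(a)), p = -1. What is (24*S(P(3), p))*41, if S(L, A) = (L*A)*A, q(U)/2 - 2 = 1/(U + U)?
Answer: -14432/3 ≈ -4810.7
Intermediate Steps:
q(U) = 4 + 1/U (q(U) = 4 + 2/(U + U) = 4 + 2/((2*U)) = 4 + 2*(1/(2*U)) = 4 + 1/U)
P(a) = -2*a*(4 + a + 1/a)/9 (P(a) = -(a + a)*(a + (4 + 1/a))/9 = -2*a*(4 + a + 1/a)/9)
S(L, A) = L*A**2 (S(L, A) = (A*L)*A = L*A**2)
(24*S(P(3), p))*41 = (24*((-2/9 - 2/9*3*(4 + 3))*(-1)**2))*41 = (24*((-2/9 - 2/9*3*7)*1))*41 = (24*((-2/9 - 14/3)*1))*41 = (24*(-44/9*1))*41 = (24*(-44/9))*41 = -352/3*41 = -14432/3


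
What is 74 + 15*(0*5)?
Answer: 74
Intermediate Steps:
74 + 15*(0*5) = 74 + 15*0 = 74 + 0 = 74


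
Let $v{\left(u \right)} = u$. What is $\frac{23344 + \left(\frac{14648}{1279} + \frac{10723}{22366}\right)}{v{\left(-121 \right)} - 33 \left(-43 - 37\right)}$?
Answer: $\frac{60738405191}{6550800106} \approx 9.2719$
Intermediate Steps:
$\frac{23344 + \left(\frac{14648}{1279} + \frac{10723}{22366}\right)}{v{\left(-121 \right)} - 33 \left(-43 - 37\right)} = \frac{23344 + \left(\frac{14648}{1279} + \frac{10723}{22366}\right)}{-121 - 33 \left(-43 - 37\right)} = \frac{23344 + \left(14648 \cdot \frac{1}{1279} + 10723 \cdot \frac{1}{22366}\right)}{-121 - -2640} = \frac{23344 + \left(\frac{14648}{1279} + \frac{10723}{22366}\right)}{-121 + 2640} = \frac{23344 + \frac{341331885}{28606114}}{2519} = \frac{668122457101}{28606114} \cdot \frac{1}{2519} = \frac{60738405191}{6550800106}$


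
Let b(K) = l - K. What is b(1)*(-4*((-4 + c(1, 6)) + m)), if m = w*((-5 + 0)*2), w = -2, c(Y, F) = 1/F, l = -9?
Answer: 1940/3 ≈ 646.67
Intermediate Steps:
c(Y, F) = 1/F
b(K) = -9 - K
m = 20 (m = -2*(-5 + 0)*2 = -(-10)*2 = -2*(-10) = 20)
b(1)*(-4*((-4 + c(1, 6)) + m)) = (-9 - 1*1)*(-4*((-4 + 1/6) + 20)) = (-9 - 1)*(-4*((-4 + ⅙) + 20)) = -(-40)*(-23/6 + 20) = -(-40)*97/6 = -10*(-194/3) = 1940/3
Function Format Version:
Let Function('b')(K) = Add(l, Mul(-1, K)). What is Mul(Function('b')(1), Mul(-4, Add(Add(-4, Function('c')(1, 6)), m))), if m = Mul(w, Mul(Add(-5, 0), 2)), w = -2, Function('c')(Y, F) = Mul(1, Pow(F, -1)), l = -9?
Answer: Rational(1940, 3) ≈ 646.67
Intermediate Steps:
Function('c')(Y, F) = Pow(F, -1)
Function('b')(K) = Add(-9, Mul(-1, K))
m = 20 (m = Mul(-2, Mul(Add(-5, 0), 2)) = Mul(-2, Mul(-5, 2)) = Mul(-2, -10) = 20)
Mul(Function('b')(1), Mul(-4, Add(Add(-4, Function('c')(1, 6)), m))) = Mul(Add(-9, Mul(-1, 1)), Mul(-4, Add(Add(-4, Pow(6, -1)), 20))) = Mul(Add(-9, -1), Mul(-4, Add(Add(-4, Rational(1, 6)), 20))) = Mul(-10, Mul(-4, Add(Rational(-23, 6), 20))) = Mul(-10, Mul(-4, Rational(97, 6))) = Mul(-10, Rational(-194, 3)) = Rational(1940, 3)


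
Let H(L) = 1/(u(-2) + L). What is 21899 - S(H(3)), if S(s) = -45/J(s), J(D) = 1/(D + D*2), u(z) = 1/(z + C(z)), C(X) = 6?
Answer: 285227/13 ≈ 21941.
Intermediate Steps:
u(z) = 1/(6 + z) (u(z) = 1/(z + 6) = 1/(6 + z))
J(D) = 1/(3*D) (J(D) = 1/(D + 2*D) = 1/(3*D))
H(L) = 1/(¼ + L) (H(L) = 1/(1/(6 - 2) + L) = 1/(1/4 + L) = 1/(¼ + L))
S(s) = -135*s (S(s) = -45*3*s = -135*s)
21899 - S(H(3)) = 21899 - (-135)*4/(1 + 4*3) = 21899 - (-135)*4/(1 + 12) = 21899 - (-135)*4/13 = 21899 - 1*(-540/13) = 21899 + 540/13 = 285227/13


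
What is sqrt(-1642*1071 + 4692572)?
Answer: sqrt(2933990) ≈ 1712.9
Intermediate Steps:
sqrt(-1642*1071 + 4692572) = sqrt(-1758582 + 4692572) = sqrt(2933990)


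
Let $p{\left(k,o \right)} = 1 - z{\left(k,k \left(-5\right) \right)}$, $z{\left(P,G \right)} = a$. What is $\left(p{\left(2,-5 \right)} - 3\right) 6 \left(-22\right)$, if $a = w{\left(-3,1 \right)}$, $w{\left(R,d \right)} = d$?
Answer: $396$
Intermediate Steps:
$a = 1$
$z{\left(P,G \right)} = 1$
$p{\left(k,o \right)} = 0$ ($p{\left(k,o \right)} = 1 - 1 = 0$)
$\left(p{\left(2,-5 \right)} - 3\right) 6 \left(-22\right) = \left(0 - 3\right) 6 \left(-22\right) = \left(-3\right) 6 \left(-22\right) = \left(-18\right) \left(-22\right) = 396$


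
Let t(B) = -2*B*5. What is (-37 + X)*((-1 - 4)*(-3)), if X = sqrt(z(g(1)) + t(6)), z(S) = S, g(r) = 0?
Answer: -555 + 30*I*sqrt(15) ≈ -555.0 + 116.19*I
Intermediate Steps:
t(B) = -10*B
X = 2*I*sqrt(15) (X = sqrt(0 - 10*6) = sqrt(0 - 60) = sqrt(-60) = 2*I*sqrt(15) ≈ 7.746*I)
(-37 + X)*((-1 - 4)*(-3)) = (-37 + 2*I*sqrt(15))*((-1 - 4)*(-3)) = (-37 + 2*I*sqrt(15))*(-5*(-3)) = (-37 + 2*I*sqrt(15))*15 = -555 + 30*I*sqrt(15)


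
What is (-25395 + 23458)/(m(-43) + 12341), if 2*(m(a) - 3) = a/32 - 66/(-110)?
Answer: -619840/3949961 ≈ -0.15692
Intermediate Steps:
m(a) = 33/10 + a/64 (m(a) = 3 + (a/32 - 66/(-110))/2 = 3 + (a*(1/32) - 66*(-1/110))/2 = 3 + (a/32 + 3/5)/2 = 3 + (3/5 + a/32)/2 = 3 + (3/10 + a/64) = 33/10 + a/64)
(-25395 + 23458)/(m(-43) + 12341) = (-25395 + 23458)/((33/10 + (1/64)*(-43)) + 12341) = -1937/((33/10 - 43/64) + 12341) = -1937/(841/320 + 12341) = -1937/3949961/320 = -1937*320/3949961 = -619840/3949961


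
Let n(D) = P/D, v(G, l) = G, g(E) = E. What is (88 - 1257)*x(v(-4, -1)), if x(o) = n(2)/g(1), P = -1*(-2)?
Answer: -1169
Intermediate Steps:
P = 2
n(D) = 2/D
x(o) = 1 (x(o) = (2/2)/1 = (2*(½))*1 = 1*1 = 1)
(88 - 1257)*x(v(-4, -1)) = (88 - 1257)*1 = -1169*1 = -1169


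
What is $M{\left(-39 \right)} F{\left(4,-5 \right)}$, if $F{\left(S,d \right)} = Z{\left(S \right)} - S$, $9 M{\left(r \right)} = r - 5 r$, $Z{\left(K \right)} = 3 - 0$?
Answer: $- \frac{52}{3} \approx -17.333$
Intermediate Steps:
$Z{\left(K \right)} = 3$ ($Z{\left(K \right)} = 3 + 0 = 3$)
$M{\left(r \right)} = - \frac{4 r}{9}$ ($M{\left(r \right)} = \frac{r - 5 r}{9} = \frac{\left(-4\right) r}{9} = - \frac{4 r}{9}$)
$F{\left(S,d \right)} = 3 - S$
$M{\left(-39 \right)} F{\left(4,-5 \right)} = \left(- \frac{4}{9}\right) \left(-39\right) \left(3 - 4\right) = \frac{52 \left(3 - 4\right)}{3} = \frac{52}{3} \left(-1\right) = - \frac{52}{3}$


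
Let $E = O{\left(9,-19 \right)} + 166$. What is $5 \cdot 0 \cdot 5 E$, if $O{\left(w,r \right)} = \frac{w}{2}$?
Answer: $0$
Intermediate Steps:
$O{\left(w,r \right)} = \frac{w}{2}$ ($O{\left(w,r \right)} = w \frac{1}{2} = \frac{w}{2}$)
$E = \frac{341}{2}$ ($E = \frac{1}{2} \cdot 9 + 166 = \frac{9}{2} + 166 = \frac{341}{2} \approx 170.5$)
$5 \cdot 0 \cdot 5 E = 5 \cdot 0 \cdot 5 \cdot \frac{341}{2} = 0 \cdot 5 \cdot \frac{341}{2} = 0 \cdot \frac{341}{2} = 0$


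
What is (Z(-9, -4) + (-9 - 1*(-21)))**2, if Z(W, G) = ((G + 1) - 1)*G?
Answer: 784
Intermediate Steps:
Z(W, G) = G**2 (Z(W, G) = ((1 + G) - 1)*G = G*G = G**2)
(Z(-9, -4) + (-9 - 1*(-21)))**2 = ((-4)**2 + (-9 - 1*(-21)))**2 = (16 + (-9 + 21))**2 = (16 + 12)**2 = 28**2 = 784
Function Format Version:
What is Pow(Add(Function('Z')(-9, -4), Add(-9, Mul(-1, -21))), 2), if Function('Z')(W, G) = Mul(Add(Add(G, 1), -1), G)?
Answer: 784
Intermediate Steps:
Function('Z')(W, G) = Pow(G, 2) (Function('Z')(W, G) = Mul(Add(Add(1, G), -1), G) = Mul(G, G) = Pow(G, 2))
Pow(Add(Function('Z')(-9, -4), Add(-9, Mul(-1, -21))), 2) = Pow(Add(Pow(-4, 2), Add(-9, Mul(-1, -21))), 2) = Pow(Add(16, Add(-9, 21)), 2) = Pow(Add(16, 12), 2) = Pow(28, 2) = 784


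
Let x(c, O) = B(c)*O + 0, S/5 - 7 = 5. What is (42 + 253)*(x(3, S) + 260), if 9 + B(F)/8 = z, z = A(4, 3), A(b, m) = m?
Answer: -772900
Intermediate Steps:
S = 60 (S = 35 + 5*5 = 35 + 25 = 60)
z = 3
B(F) = -48 (B(F) = -72 + 8*3 = -72 + 24 = -48)
x(c, O) = -48*O (x(c, O) = -48*O + 0 = -48*O)
(42 + 253)*(x(3, S) + 260) = (42 + 253)*(-48*60 + 260) = 295*(-2880 + 260) = 295*(-2620) = -772900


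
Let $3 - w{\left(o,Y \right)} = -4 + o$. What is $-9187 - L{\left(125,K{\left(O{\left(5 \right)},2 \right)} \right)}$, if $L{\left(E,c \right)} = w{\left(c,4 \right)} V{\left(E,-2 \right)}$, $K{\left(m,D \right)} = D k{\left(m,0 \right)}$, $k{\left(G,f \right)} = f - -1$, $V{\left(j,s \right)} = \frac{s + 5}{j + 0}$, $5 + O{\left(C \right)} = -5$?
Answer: $- \frac{229678}{25} \approx -9187.1$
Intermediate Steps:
$O{\left(C \right)} = -10$ ($O{\left(C \right)} = -5 - 5 = -10$)
$V{\left(j,s \right)} = \frac{5 + s}{j}$
$k{\left(G,f \right)} = 1 + f$ ($k{\left(G,f \right)} = f + 1 = 1 + f$)
$w{\left(o,Y \right)} = 7 - o$ ($w{\left(o,Y \right)} = 3 - \left(-4 + o\right) = 7 - o$)
$K{\left(m,D \right)} = D$ ($K{\left(m,D \right)} = D \left(1 + 0\right) = D 1 = D$)
$L{\left(E,c \right)} = \frac{3 \left(7 - c\right)}{E}$ ($L{\left(E,c \right)} = \left(7 - c\right) \frac{5 - 2}{E} = \left(7 - c\right) \frac{1}{E} 3 = \left(7 - c\right) \frac{3}{E} = \frac{3 \left(7 - c\right)}{E}$)
$-9187 - L{\left(125,K{\left(O{\left(5 \right)},2 \right)} \right)} = -9187 - \frac{3 \left(7 - 2\right)}{125} = -9187 - 3 \cdot \frac{1}{125} \left(7 - 2\right) = -9187 - 3 \cdot \frac{1}{125} \cdot 5 = -9187 - \frac{3}{25} = - \frac{229678}{25}$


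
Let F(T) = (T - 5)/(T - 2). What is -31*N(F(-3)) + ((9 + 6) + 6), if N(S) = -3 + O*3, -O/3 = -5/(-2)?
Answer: 1623/2 ≈ 811.50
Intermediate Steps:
O = -15/2 (O = -(-15)/(-2) = -(-15)*(-1)/2 = -3*5/2 = -15/2 ≈ -7.5000)
F(T) = (-5 + T)/(-2 + T)
N(S) = -51/2 (N(S) = -3 - 15/2*3 = -3 - 45/2 = -51/2)
-31*N(F(-3)) + ((9 + 6) + 6) = -31*(-51/2) + ((9 + 6) + 6) = 1581/2 + (15 + 6) = 1581/2 + 21 = 1623/2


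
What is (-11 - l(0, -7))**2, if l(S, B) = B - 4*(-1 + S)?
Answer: 64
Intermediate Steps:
l(S, B) = 4 + B - 4*S (l(S, B) = B - (-4 + 4*S) = B + (4 - 4*S) = 4 + B - 4*S)
(-11 - l(0, -7))**2 = (-11 - (4 - 7 - 4*0))**2 = (-11 - (4 - 7 + 0))**2 = (-11 - 1*(-3))**2 = (-11 + 3)**2 = (-8)**2 = 64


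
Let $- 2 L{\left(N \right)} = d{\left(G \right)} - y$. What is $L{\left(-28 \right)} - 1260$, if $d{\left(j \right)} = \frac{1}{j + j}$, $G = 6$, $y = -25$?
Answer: $- \frac{30541}{24} \approx -1272.5$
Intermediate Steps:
$d{\left(j \right)} = \frac{1}{2 j}$
$L{\left(N \right)} = - \frac{301}{24}$ ($L{\left(N \right)} = - \frac{\frac{1}{2 \cdot 6} - -25}{2} = - \frac{\frac{1}{2} \cdot \frac{1}{6} + 25}{2} = - \frac{\frac{1}{12} + 25}{2} = \left(- \frac{1}{2}\right) \frac{301}{12} = - \frac{301}{24}$)
$L{\left(-28 \right)} - 1260 = - \frac{301}{24} - 1260 = - \frac{30541}{24}$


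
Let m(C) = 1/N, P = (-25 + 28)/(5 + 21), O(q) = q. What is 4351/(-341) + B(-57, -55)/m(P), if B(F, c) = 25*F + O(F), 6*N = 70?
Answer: -5900241/341 ≈ -17303.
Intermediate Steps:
N = 35/3 (N = (1/6)*70 = 35/3 ≈ 11.667)
P = 3/26 ≈ 0.11538
m(C) = 3/35 (m(C) = 1/(35/3) = 3/35)
B(F, c) = 26*F (B(F, c) = 25*F + F = 26*F)
4351/(-341) + B(-57, -55)/m(P) = 4351/(-341) + (26*(-57))/(3/35) = 4351*(-1/341) - 1482*35/3 = -4351/341 - 17290 = -5900241/341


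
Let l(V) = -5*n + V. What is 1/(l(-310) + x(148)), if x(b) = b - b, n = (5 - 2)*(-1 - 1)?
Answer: -1/280 ≈ -0.0035714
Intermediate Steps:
n = -6 (n = 3*(-2) = -6)
x(b) = 0
l(V) = 30 + V (l(V) = -5*(-6) + V = 30 + V)
1/(l(-310) + x(148)) = 1/((30 - 310) + 0) = 1/(-280 + 0) = 1/(-280) = -1/280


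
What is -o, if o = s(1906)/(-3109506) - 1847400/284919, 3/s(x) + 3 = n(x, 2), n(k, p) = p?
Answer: 638277836627/98439704446 ≈ 6.4839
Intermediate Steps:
s(x) = -3 (s(x) = 3/(-3 + 2) = 3/(-1) = 3*(-1) = -3)
o = -638277836627/98439704446 (o = -3/(-3109506) - 1847400/284919 = -3*(-1/3109506) - 1847400*1/284919 = 1/1036502 - 615800/94973 = -638277836627/98439704446 ≈ -6.4839)
-o = -1*(-638277836627/98439704446) = 638277836627/98439704446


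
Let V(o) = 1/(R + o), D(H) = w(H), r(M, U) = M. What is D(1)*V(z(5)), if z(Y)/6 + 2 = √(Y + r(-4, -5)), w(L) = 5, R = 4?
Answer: -5/2 ≈ -2.5000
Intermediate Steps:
z(Y) = -12 + 6*√(-4 + Y) (z(Y) = -12 + 6*√(Y - 4) = -12 + 6*√(-4 + Y))
D(H) = 5
V(o) = 1/(4 + o)
D(1)*V(z(5)) = 5/(4 + (-12 + 6*√(-4 + 5))) = 5/(4 + (-12 + 6*√1)) = 5/(4 + (-12 + 6*1)) = 5/(4 + (-12 + 6)) = 5/(4 - 6) = 5/(-2) = 5*(-½) = -5/2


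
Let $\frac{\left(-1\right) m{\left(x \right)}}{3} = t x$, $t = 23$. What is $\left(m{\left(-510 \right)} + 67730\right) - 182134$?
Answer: $-79214$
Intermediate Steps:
$m{\left(x \right)} = - 69 x$ ($m{\left(x \right)} = - 3 \cdot 23 x = - 69 x$)
$\left(m{\left(-510 \right)} + 67730\right) - 182134 = \left(\left(-69\right) \left(-510\right) + 67730\right) - 182134 = \left(35190 + 67730\right) - 182134 = 102920 - 182134 = -79214$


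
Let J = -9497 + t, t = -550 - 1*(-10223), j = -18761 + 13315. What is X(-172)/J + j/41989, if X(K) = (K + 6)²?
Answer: 289022597/1847516 ≈ 156.44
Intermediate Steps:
j = -5446
t = 9673 (t = -550 + 10223 = 9673)
J = 176 (J = -9497 + 9673 = 176)
X(K) = (6 + K)²
X(-172)/J + j/41989 = (6 - 172)²/176 - 5446/41989 = (-166)²*(1/176) - 5446*1/41989 = 27556*(1/176) - 5446/41989 = 6889/44 - 5446/41989 = 289022597/1847516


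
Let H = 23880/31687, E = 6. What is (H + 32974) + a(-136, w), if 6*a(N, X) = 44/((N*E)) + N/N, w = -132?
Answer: 1278928241623/38784888 ≈ 32975.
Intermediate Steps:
a(N, X) = 1/6 + 11/(9*N) (a(N, X) = (44/((N*6)) + N/N)/6 = (44/((6*N)) + 1)/6 = (44*(1/(6*N)) + 1)/6 = (22/(3*N) + 1)/6 = (1 + 22/(3*N))/6 = 1/6 + 11/(9*N))
H = 23880/31687 (H = 23880*(1/31687) = 23880/31687 ≈ 0.75362)
(H + 32974) + a(-136, w) = (23880/31687 + 32974) + (1/18)*(22 + 3*(-136))/(-136) = 1044871018/31687 + (1/18)*(-1/136)*(22 - 408) = 1044871018/31687 + (1/18)*(-1/136)*(-386) = 1044871018/31687 + 193/1224 = 1278928241623/38784888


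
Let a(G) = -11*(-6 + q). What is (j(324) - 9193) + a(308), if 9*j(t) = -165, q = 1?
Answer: -27469/3 ≈ -9156.3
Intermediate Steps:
j(t) = -55/3 (j(t) = (⅑)*(-165) = -55/3)
a(G) = 55 (a(G) = -11*(-6 + 1) = -11*(-5) = 55)
(j(324) - 9193) + a(308) = (-55/3 - 9193) + 55 = -27634/3 + 55 = -27469/3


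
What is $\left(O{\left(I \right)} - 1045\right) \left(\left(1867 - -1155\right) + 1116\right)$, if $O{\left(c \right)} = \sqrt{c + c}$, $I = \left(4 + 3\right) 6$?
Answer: $-4324210 + 8276 \sqrt{21} \approx -4.2863 \cdot 10^{6}$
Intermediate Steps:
$I = 42$ ($I = 7 \cdot 6 = 42$)
$O{\left(c \right)} = \sqrt{2} \sqrt{c}$ ($O{\left(c \right)} = \sqrt{2 c} = \sqrt{2} \sqrt{c}$)
$\left(O{\left(I \right)} - 1045\right) \left(\left(1867 - -1155\right) + 1116\right) = \left(\sqrt{2} \sqrt{42} - 1045\right) \left(\left(1867 - -1155\right) + 1116\right) = \left(2 \sqrt{21} - 1045\right) \left(\left(1867 + 1155\right) + 1116\right) = \left(-1045 + 2 \sqrt{21}\right) \left(3022 + 1116\right) = \left(-1045 + 2 \sqrt{21}\right) 4138 = -4324210 + 8276 \sqrt{21}$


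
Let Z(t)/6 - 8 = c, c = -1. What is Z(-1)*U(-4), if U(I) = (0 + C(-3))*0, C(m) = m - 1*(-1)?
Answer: 0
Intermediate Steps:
C(m) = 1 + m (C(m) = m + 1 = 1 + m)
Z(t) = 42 (Z(t) = 48 + 6*(-1) = 48 - 6 = 42)
U(I) = 0 (U(I) = (0 + (1 - 3))*0 = (0 - 2)*0 = -2*0 = 0)
Z(-1)*U(-4) = 42*0 = 0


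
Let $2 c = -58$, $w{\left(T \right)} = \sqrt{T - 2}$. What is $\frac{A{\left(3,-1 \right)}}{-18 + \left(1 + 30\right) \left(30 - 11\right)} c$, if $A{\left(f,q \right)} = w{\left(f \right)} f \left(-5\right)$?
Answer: $\frac{435}{571} \approx 0.76182$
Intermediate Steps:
$w{\left(T \right)} = \sqrt{-2 + T}$
$A{\left(f,q \right)} = - 5 f \sqrt{-2 + f}$ ($A{\left(f,q \right)} = \sqrt{-2 + f} f \left(-5\right) = f \sqrt{-2 + f} \left(-5\right) = - 5 f \sqrt{-2 + f}$)
$c = -29$ ($c = \frac{1}{2} \left(-58\right) = -29$)
$\frac{A{\left(3,-1 \right)}}{-18 + \left(1 + 30\right) \left(30 - 11\right)} c = \frac{\left(-5\right) 3 \sqrt{-2 + 3}}{-18 + \left(1 + 30\right) \left(30 - 11\right)} \left(-29\right) = \frac{\left(-5\right) 3 \sqrt{1}}{-18 + 31 \cdot 19} \left(-29\right) = \frac{\left(-5\right) 3 \cdot 1}{-18 + 589} \left(-29\right) = - \frac{15}{571} \left(-29\right) = \left(-15\right) \frac{1}{571} \left(-29\right) = \left(- \frac{15}{571}\right) \left(-29\right) = \frac{435}{571}$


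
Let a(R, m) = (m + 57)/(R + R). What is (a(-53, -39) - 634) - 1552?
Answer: -115867/53 ≈ -2186.2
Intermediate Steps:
a(R, m) = (57 + m)/(2*R) (a(R, m) = (57 + m)/((2*R)) = (57 + m)*(1/(2*R)) = (57 + m)/(2*R))
(a(-53, -39) - 634) - 1552 = ((½)*(57 - 39)/(-53) - 634) - 1552 = ((½)*(-1/53)*18 - 634) - 1552 = (-9/53 - 634) - 1552 = -33611/53 - 1552 = -115867/53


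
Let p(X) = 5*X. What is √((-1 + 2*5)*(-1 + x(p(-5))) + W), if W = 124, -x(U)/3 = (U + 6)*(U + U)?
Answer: I*√25535 ≈ 159.8*I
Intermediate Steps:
x(U) = -6*U*(6 + U) (x(U) = -3*(U + 6)*(U + U) = -3*(6 + U)*2*U = -6*U*(6 + U))
√((-1 + 2*5)*(-1 + x(p(-5))) + W) = √((-1 + 2*5)*(-1 - 6*5*(-5)*(6 + 5*(-5))) + 124) = √((-1 + 10)*(-1 - 6*(-25)*(6 - 25)) + 124) = √(9*(-1 - 6*(-25)*(-19)) + 124) = √(9*(-1 - 2850) + 124) = √(9*(-2851) + 124) = √(-25659 + 124) = √(-25535) = I*√25535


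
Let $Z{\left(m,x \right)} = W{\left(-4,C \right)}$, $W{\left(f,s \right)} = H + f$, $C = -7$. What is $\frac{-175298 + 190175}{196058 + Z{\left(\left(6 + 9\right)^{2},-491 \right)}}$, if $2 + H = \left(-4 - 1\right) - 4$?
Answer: $\frac{14877}{196043} \approx 0.075886$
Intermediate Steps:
$H = -11$ ($H = -2 - 9 = -11$)
$W{\left(f,s \right)} = -11 + f$
$Z{\left(m,x \right)} = -15$ ($Z{\left(m,x \right)} = -11 - 4 = -15$)
$\frac{-175298 + 190175}{196058 + Z{\left(\left(6 + 9\right)^{2},-491 \right)}} = \frac{-175298 + 190175}{196058 - 15} = \frac{14877}{196043}$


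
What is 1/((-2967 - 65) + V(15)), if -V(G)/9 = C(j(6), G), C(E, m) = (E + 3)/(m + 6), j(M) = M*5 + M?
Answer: -7/21341 ≈ -0.00032801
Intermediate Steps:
j(M) = 6*M (j(M) = 5*M + M = 6*M)
C(E, m) = (3 + E)/(6 + m)
V(G) = -351/(6 + G) (V(G) = -9*(3 + 6*6)/(6 + G) = -9*(3 + 36)/(6 + G) = -9*39/(6 + G) = -351/(6 + G))
1/((-2967 - 65) + V(15)) = 1/((-2967 - 65) - 351/(6 + 15)) = 1/(-3032 - 351/21) = 1/(-3032 - 351*1/21) = 1/(-3032 - 117/7) = 1/(-21341/7) = -7/21341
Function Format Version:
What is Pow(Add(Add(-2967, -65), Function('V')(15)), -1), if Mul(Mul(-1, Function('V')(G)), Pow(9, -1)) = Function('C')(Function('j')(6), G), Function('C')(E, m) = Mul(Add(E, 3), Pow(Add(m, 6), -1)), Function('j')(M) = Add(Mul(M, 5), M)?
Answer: Rational(-7, 21341) ≈ -0.00032801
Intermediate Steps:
Function('j')(M) = Mul(6, M) (Function('j')(M) = Add(Mul(5, M), M) = Mul(6, M))
Function('C')(E, m) = Mul(Pow(Add(6, m), -1), Add(3, E)) (Function('C')(E, m) = Mul(Add(3, E), Pow(Add(6, m), -1)) = Mul(Pow(Add(6, m), -1), Add(3, E)))
Function('V')(G) = Mul(-351, Pow(Add(6, G), -1)) (Function('V')(G) = Mul(-9, Mul(Pow(Add(6, G), -1), Add(3, Mul(6, 6)))) = Mul(-9, Mul(Pow(Add(6, G), -1), Add(3, 36))) = Mul(-9, Mul(Pow(Add(6, G), -1), 39)) = Mul(-9, Mul(39, Pow(Add(6, G), -1))) = Mul(-351, Pow(Add(6, G), -1)))
Pow(Add(Add(-2967, -65), Function('V')(15)), -1) = Pow(Add(Add(-2967, -65), Mul(-351, Pow(Add(6, 15), -1))), -1) = Pow(Add(-3032, Mul(-351, Pow(21, -1))), -1) = Pow(Add(-3032, Mul(-351, Rational(1, 21))), -1) = Pow(Add(-3032, Rational(-117, 7)), -1) = Pow(Rational(-21341, 7), -1) = Rational(-7, 21341)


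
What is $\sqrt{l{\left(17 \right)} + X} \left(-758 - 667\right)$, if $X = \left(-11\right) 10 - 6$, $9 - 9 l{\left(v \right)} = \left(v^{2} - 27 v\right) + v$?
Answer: $- 9975 i \sqrt{2} \approx - 14107.0 i$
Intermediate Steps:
$l{\left(v \right)} = 1 - \frac{v^{2}}{9} + \frac{26 v}{9}$ ($l{\left(v \right)} = 1 - \frac{\left(v^{2} - 27 v\right) + v}{9} = 1 - \frac{v^{2} - 26 v}{9} = 1 - \left(- \frac{26 v}{9} + \frac{v^{2}}{9}\right) = 1 - \frac{v^{2}}{9} + \frac{26 v}{9}$)
$X = -116$ ($X = -110 - 6 = -116$)
$\sqrt{l{\left(17 \right)} + X} \left(-758 - 667\right) = \sqrt{\left(1 - \frac{17^{2}}{9} + \frac{26}{9} \cdot 17\right) - 116} \left(-758 - 667\right) = \sqrt{\left(1 - \frac{289}{9} + \frac{442}{9}\right) - 116} \left(-1425\right) = \sqrt{18 - 116} \left(-1425\right) = \sqrt{-98} \left(-1425\right) = 7 i \sqrt{2} \left(-1425\right) = - 9975 i \sqrt{2}$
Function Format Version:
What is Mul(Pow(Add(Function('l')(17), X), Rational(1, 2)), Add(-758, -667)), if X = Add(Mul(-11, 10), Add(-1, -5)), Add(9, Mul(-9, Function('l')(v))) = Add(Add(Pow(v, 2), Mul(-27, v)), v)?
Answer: Mul(-9975, I, Pow(2, Rational(1, 2))) ≈ Mul(-14107., I)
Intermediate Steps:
Function('l')(v) = Add(1, Mul(Rational(-1, 9), Pow(v, 2)), Mul(Rational(26, 9), v)) (Function('l')(v) = Add(1, Mul(Rational(-1, 9), Add(Add(Pow(v, 2), Mul(-27, v)), v))) = Add(1, Mul(Rational(-1, 9), Add(Pow(v, 2), Mul(-26, v)))) = Add(1, Add(Mul(Rational(-1, 9), Pow(v, 2)), Mul(Rational(26, 9), v))) = Add(1, Mul(Rational(-1, 9), Pow(v, 2)), Mul(Rational(26, 9), v)))
X = -116 (X = Add(-110, -6) = -116)
Mul(Pow(Add(Function('l')(17), X), Rational(1, 2)), Add(-758, -667)) = Mul(Pow(Add(Add(1, Mul(Rational(-1, 9), Pow(17, 2)), Mul(Rational(26, 9), 17)), -116), Rational(1, 2)), Add(-758, -667)) = Mul(Pow(Add(Add(1, Mul(Rational(-1, 9), 289), Rational(442, 9)), -116), Rational(1, 2)), -1425) = Mul(Pow(Add(Add(1, Rational(-289, 9), Rational(442, 9)), -116), Rational(1, 2)), -1425) = Mul(Pow(Add(18, -116), Rational(1, 2)), -1425) = Mul(Pow(-98, Rational(1, 2)), -1425) = Mul(Mul(7, I, Pow(2, Rational(1, 2))), -1425) = Mul(-9975, I, Pow(2, Rational(1, 2)))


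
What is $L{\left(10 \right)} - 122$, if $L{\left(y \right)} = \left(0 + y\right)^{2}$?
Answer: $-22$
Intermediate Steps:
$L{\left(y \right)} = y^{2}$
$L{\left(10 \right)} - 122 = 10^{2} - 122 = 100 - 122 = -22$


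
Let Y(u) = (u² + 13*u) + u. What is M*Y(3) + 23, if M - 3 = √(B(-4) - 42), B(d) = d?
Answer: 176 + 51*I*√46 ≈ 176.0 + 345.9*I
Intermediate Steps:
Y(u) = u² + 14*u
M = 3 + I*√46 (M = 3 + √(-4 - 42) = 3 + √(-46) = 3 + I*√46 ≈ 3.0 + 6.7823*I)
M*Y(3) + 23 = (3 + I*√46)*(3*(14 + 3)) + 23 = (3 + I*√46)*(3*17) + 23 = (3 + I*√46)*51 + 23 = (153 + 51*I*√46) + 23 = 176 + 51*I*√46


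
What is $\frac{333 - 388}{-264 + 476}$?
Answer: $- \frac{55}{212} \approx -0.25943$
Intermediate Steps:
$\frac{333 - 388}{-264 + 476} = - \frac{55}{212}$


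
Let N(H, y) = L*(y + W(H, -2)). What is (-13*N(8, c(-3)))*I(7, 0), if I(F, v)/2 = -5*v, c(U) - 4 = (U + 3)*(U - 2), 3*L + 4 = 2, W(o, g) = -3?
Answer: 0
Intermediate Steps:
L = -⅔ (L = -4/3 + (⅓)*2 = -4/3 + ⅔ = -⅔ ≈ -0.66667)
c(U) = 4 + (-2 + U)*(3 + U) (c(U) = 4 + (U + 3)*(U - 2) = 4 + (3 + U)*(-2 + U) = 4 + (-2 + U)*(3 + U))
N(H, y) = 2 - 2*y/3 (N(H, y) = -2*(y - 3)/3 = -2*(-3 + y)/3 = 2 - 2*y/3)
I(F, v) = -10*v (I(F, v) = 2*(-5*v) = -10*v)
(-13*N(8, c(-3)))*I(7, 0) = (-13*(2 - 2*(-2 - 3 + (-3)²)/3))*(-10*0) = -13*(2 - 2*(-2 - 3 + 9)/3)*0 = -13*(2 - ⅔*4)*0 = -13*(2 - 8/3)*0 = -13*(-⅔)*0 = (26/3)*0 = 0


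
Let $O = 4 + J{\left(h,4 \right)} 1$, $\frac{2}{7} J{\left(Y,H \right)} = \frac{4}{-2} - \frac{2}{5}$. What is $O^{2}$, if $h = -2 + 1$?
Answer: $\frac{484}{25} \approx 19.36$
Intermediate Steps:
$h = -1$
$J{\left(Y,H \right)} = - \frac{42}{5}$ ($J{\left(Y,H \right)} = \frac{7 \left(\frac{4}{-2} - \frac{2}{5}\right)}{2} = \frac{7 \left(4 \left(- \frac{1}{2}\right) - \frac{2}{5}\right)}{2} = \frac{7 \left(-2 - \frac{2}{5}\right)}{2} = \frac{7}{2} \left(- \frac{12}{5}\right) = - \frac{42}{5}$)
$O = - \frac{22}{5}$ ($O = 4 - \frac{42}{5} = - \frac{22}{5} \approx -4.4$)
$O^{2} = \left(- \frac{22}{5}\right)^{2} = \frac{484}{25}$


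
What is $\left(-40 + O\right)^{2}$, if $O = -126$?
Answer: $27556$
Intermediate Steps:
$\left(-40 + O\right)^{2} = \left(-40 - 126\right)^{2} = \left(-166\right)^{2} = 27556$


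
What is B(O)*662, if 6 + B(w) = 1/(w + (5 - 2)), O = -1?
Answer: -3641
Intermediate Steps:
B(w) = -6 + 1/(3 + w) (B(w) = -6 + 1/(w + (5 - 2)) = -6 + 1/(w + 3) = -6 + 1/(3 + w))
B(O)*662 = ((-17 - 6*(-1))/(3 - 1))*662 = ((-17 + 6)/2)*662 = ((1/2)*(-11))*662 = -11/2*662 = -3641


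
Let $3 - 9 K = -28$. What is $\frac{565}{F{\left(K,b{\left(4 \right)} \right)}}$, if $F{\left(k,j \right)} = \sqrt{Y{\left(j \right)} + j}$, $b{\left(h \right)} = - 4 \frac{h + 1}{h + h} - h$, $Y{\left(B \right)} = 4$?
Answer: $- 113 i \sqrt{10} \approx - 357.34 i$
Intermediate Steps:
$K = \frac{31}{9}$ ($K = \frac{1}{3} - - \frac{28}{9} = \frac{1}{3} + \frac{28}{9} = \frac{31}{9} \approx 3.4444$)
$b{\left(h \right)} = - h - \frac{2 \left(1 + h\right)}{h}$ ($b{\left(h \right)} = - 4 \frac{1 + h}{2 h} - h = - \frac{2 \left(1 + h\right)}{h} - h = - h - \frac{2 \left(1 + h\right)}{h}$)
$F{\left(k,j \right)} = \sqrt{4 + j}$
$\frac{565}{F{\left(K,b{\left(4 \right)} \right)}} = \frac{565}{\sqrt{4 - \left(6 + \frac{1}{2}\right)}} = \frac{565}{\sqrt{4 - \frac{13}{2}}} = \frac{565}{\sqrt{- \frac{5}{2}}} = \frac{565}{\frac{1}{2} i \sqrt{10}} = 565 \left(- \frac{i \sqrt{10}}{5}\right) = - 113 i \sqrt{10}$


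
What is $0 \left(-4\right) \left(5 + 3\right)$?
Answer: $0$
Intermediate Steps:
$0 \left(-4\right) \left(5 + 3\right) = 0 \cdot 8 = 0$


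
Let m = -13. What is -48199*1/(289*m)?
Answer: 48199/3757 ≈ 12.829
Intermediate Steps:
-48199*1/(289*m) = -48199/((-13*289)) = -48199/(-3757) = -48199*(-1/3757) = 48199/3757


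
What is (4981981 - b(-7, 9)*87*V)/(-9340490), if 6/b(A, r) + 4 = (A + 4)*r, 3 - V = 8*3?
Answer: -154430449/289555190 ≈ -0.53334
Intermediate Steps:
V = -21 (V = 3 - 8*3 = 3 - 1*24 = 3 - 24 = -21)
b(A, r) = 6/(-4 + r*(4 + A)) (b(A, r) = 6/(-4 + (A + 4)*r) = 6/(-4 + (4 + A)*r) = 6/(-4 + r*(4 + A)))
(4981981 - b(-7, 9)*87*V)/(-9340490) = (4981981 - (6/(-4 + 4*9 - 7*9))*87*(-21))/(-9340490) = (4981981 - (6/(-4 + 36 - 63))*87*(-21))*(-1/9340490) = (4981981 - (6/(-31))*87*(-21))*(-1/9340490) = (4981981 - (6*(-1/31))*87*(-21))*(-1/9340490) = (4981981 - (-6/31*87)*(-21))*(-1/9340490) = (4981981 - (-522)*(-21)/31)*(-1/9340490) = (4981981 - 1*10962/31)*(-1/9340490) = (4981981 - 10962/31)*(-1/9340490) = (154430449/31)*(-1/9340490) = -154430449/289555190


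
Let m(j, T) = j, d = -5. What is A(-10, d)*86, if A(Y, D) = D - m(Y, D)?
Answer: 430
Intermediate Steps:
A(Y, D) = D - Y
A(-10, d)*86 = (-5 - 1*(-10))*86 = (-5 + 10)*86 = 5*86 = 430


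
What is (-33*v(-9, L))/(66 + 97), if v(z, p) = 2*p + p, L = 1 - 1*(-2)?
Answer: -297/163 ≈ -1.8221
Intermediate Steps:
L = 3 (L = 1 + 2 = 3)
v(z, p) = 3*p
(-33*v(-9, L))/(66 + 97) = (-99*3)/(66 + 97) = -33*9/163 = -297*1/163 = -297/163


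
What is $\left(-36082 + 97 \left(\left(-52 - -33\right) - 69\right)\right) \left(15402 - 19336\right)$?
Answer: $175527212$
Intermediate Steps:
$\left(-36082 + 97 \left(\left(-52 - -33\right) - 69\right)\right) \left(15402 - 19336\right) = \left(-36082 + 97 \left(\left(-52 + 33\right) - 69\right)\right) \left(-3934\right) = \left(-36082 + 97 \left(-19 - 69\right)\right) \left(-3934\right) = \left(-36082 + 97 \left(-88\right)\right) \left(-3934\right) = \left(-36082 - 8536\right) \left(-3934\right) = \left(-44618\right) \left(-3934\right) = 175527212$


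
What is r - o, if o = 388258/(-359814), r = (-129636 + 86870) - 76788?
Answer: -1654492873/13839 ≈ -1.1955e+5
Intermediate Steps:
r = -119554 (r = -42766 - 76788 = -119554)
o = -14933/13839 (o = 388258*(-1/359814) = -14933/13839 ≈ -1.0791)
r - o = -119554 - 1*(-14933/13839) = -119554 + 14933/13839 = -1654492873/13839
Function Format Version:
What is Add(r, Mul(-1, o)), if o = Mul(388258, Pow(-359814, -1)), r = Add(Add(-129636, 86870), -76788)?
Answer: Rational(-1654492873, 13839) ≈ -1.1955e+5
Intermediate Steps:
r = -119554 (r = Add(-42766, -76788) = -119554)
o = Rational(-14933, 13839) (o = Mul(388258, Rational(-1, 359814)) = Rational(-14933, 13839) ≈ -1.0791)
Add(r, Mul(-1, o)) = Add(-119554, Mul(-1, Rational(-14933, 13839))) = Add(-119554, Rational(14933, 13839)) = Rational(-1654492873, 13839)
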